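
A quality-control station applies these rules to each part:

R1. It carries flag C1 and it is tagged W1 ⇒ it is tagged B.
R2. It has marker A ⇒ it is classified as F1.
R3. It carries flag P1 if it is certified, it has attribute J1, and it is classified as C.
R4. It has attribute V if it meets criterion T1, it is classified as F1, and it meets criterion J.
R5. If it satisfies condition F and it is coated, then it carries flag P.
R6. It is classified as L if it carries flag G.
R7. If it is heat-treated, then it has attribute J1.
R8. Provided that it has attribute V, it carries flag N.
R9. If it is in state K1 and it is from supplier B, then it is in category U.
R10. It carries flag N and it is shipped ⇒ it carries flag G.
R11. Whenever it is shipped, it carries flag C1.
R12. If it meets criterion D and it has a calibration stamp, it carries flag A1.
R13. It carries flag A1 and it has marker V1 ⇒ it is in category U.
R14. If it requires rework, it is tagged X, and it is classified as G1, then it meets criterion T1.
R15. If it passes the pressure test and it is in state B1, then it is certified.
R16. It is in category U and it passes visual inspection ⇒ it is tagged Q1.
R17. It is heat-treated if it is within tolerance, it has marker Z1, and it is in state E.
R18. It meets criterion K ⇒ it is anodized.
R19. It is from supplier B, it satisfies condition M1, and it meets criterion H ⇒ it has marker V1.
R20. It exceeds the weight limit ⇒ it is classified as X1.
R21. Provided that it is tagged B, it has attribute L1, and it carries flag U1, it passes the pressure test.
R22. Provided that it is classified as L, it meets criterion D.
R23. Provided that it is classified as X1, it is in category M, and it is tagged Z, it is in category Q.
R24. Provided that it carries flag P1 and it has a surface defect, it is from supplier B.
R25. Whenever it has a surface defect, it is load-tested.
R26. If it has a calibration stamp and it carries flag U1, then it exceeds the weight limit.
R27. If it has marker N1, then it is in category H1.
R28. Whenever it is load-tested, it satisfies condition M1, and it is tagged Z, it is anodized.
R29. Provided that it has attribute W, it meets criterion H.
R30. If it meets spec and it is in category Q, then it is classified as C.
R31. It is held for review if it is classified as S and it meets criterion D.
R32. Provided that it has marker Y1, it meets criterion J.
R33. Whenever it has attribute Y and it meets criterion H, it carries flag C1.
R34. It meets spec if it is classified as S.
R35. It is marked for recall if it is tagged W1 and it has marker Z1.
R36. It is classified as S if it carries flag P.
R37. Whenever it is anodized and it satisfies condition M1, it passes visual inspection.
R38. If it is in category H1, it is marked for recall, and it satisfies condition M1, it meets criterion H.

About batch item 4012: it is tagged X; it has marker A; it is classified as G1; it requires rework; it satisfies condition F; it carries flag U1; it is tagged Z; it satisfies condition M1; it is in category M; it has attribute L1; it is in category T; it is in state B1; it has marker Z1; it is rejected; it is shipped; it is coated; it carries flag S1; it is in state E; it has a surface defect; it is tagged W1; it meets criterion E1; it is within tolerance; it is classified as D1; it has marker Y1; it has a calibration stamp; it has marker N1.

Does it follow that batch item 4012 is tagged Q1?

By R2 (it has marker A): it is classified as F1.
By R5 (it satisfies condition F, it is coated): it carries flag P.
By R11 (it is shipped): it carries flag C1.
By R14 (it requires rework, it is tagged X, it is classified as G1): it meets criterion T1.
By R17 (it is within tolerance, it has marker Z1, it is in state E): it is heat-treated.
By R25 (it has a surface defect): it is load-tested.
By R26 (it has a calibration stamp, it carries flag U1): it exceeds the weight limit.
By R27 (it has marker N1): it is in category H1.
By R28 (it is load-tested, it satisfies condition M1, it is tagged Z): it is anodized.
By R32 (it has marker Y1): it meets criterion J.
By R35 (it is tagged W1, it has marker Z1): it is marked for recall.
By R36 (it carries flag P): it is classified as S.
By R37 (it is anodized, it satisfies condition M1): it passes visual inspection.
By R38 (it is in category H1, it is marked for recall, it satisfies condition M1): it meets criterion H.
By R1 (it carries flag C1, it is tagged W1): it is tagged B.
By R4 (it meets criterion T1, it is classified as F1, it meets criterion J): it has attribute V.
By R7 (it is heat-treated): it has attribute J1.
By R8 (it has attribute V): it carries flag N.
By R10 (it carries flag N, it is shipped): it carries flag G.
By R20 (it exceeds the weight limit): it is classified as X1.
By R21 (it is tagged B, it has attribute L1, it carries flag U1): it passes the pressure test.
By R23 (it is classified as X1, it is in category M, it is tagged Z): it is in category Q.
By R34 (it is classified as S): it meets spec.
By R6 (it carries flag G): it is classified as L.
By R15 (it passes the pressure test, it is in state B1): it is certified.
By R22 (it is classified as L): it meets criterion D.
By R30 (it meets spec, it is in category Q): it is classified as C.
By R3 (it is certified, it has attribute J1, it is classified as C): it carries flag P1.
By R12 (it meets criterion D, it has a calibration stamp): it carries flag A1.
By R24 (it carries flag P1, it has a surface defect): it is from supplier B.
By R19 (it is from supplier B, it satisfies condition M1, it meets criterion H): it has marker V1.
By R13 (it carries flag A1, it has marker V1): it is in category U.
By R16 (it is in category U, it passes visual inspection): it is tagged Q1.

Yes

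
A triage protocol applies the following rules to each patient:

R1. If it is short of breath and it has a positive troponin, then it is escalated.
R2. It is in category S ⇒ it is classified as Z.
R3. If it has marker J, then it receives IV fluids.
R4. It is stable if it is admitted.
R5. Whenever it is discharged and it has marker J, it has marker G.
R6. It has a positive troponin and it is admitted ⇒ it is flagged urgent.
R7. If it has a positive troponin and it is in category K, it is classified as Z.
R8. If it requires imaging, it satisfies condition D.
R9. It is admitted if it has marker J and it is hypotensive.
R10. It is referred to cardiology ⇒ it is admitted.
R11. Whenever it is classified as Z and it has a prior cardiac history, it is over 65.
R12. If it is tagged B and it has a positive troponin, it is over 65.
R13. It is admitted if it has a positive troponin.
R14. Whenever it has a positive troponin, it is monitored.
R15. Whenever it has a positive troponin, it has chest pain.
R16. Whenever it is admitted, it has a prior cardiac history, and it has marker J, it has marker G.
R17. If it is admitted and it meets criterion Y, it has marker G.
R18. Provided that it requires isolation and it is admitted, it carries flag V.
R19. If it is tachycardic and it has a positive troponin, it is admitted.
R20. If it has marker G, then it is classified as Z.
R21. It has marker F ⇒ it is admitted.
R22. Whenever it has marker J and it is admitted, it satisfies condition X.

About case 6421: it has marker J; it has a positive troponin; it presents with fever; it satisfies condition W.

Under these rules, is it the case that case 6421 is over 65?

No

Forward chaining from the given facts derives: receives IV fluids, is admitted, is monitored, has chest pain, satisfies condition X, is stable, is flagged urgent.
Rules concluding "it is over 65": R11 needs "it is classified as Z"; R12 needs "it is tagged B" — none of these are established.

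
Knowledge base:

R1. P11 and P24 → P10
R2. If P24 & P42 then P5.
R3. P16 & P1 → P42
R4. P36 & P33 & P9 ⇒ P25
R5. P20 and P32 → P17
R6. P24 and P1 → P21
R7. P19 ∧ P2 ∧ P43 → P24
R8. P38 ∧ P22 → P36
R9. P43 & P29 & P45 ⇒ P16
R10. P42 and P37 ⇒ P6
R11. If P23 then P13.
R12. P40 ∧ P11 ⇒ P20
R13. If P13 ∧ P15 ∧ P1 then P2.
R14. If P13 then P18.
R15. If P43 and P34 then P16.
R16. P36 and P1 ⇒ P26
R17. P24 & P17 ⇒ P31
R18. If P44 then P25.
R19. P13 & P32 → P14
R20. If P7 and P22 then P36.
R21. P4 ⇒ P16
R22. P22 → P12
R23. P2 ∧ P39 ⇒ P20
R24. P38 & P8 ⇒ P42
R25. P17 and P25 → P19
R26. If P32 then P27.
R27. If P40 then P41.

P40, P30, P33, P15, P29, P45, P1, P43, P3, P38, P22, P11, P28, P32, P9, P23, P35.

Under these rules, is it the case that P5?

P36  (by R8: P38, P22)
P16  (by R9: P43, P29, P45)
P13  (by R11: P23)
P20  (by R12: P40, P11)
P2  (by R13: P13, P15, P1)
P42  (by R3: P16, P1)
P25  (by R4: P36, P33, P9)
P17  (by R5: P20, P32)
P19  (by R25: P17, P25)
P24  (by R7: P19, P2, P43)
P5  (by R2: P24, P42)

Yes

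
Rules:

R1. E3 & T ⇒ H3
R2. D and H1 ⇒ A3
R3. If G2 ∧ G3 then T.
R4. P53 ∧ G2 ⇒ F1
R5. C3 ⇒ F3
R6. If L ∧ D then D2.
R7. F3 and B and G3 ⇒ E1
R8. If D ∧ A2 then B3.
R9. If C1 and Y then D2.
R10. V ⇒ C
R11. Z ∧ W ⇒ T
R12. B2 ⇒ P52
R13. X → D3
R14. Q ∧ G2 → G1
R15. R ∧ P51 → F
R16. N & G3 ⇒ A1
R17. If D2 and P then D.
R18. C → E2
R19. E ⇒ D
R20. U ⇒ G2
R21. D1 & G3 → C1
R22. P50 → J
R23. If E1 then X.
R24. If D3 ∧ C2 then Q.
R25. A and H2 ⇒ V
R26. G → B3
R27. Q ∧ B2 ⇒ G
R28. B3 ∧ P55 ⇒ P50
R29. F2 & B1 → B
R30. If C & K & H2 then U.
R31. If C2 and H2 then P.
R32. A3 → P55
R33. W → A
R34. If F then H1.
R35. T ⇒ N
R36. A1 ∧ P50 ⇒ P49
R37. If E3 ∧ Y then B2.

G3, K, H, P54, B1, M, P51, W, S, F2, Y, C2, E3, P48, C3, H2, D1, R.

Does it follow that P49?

F3  (by R5: C3)
F  (by R15: R, P51)
C1  (by R21: D1, G3)
B  (by R29: F2, B1)
P  (by R31: C2, H2)
A  (by R33: W)
H1  (by R34: F)
B2  (by R37: E3, Y)
E1  (by R7: F3, B, G3)
D2  (by R9: C1, Y)
D  (by R17: D2, P)
X  (by R23: E1)
V  (by R25: A, H2)
A3  (by R2: D, H1)
C  (by R10: V)
D3  (by R13: X)
Q  (by R24: D3, C2)
G  (by R27: Q, B2)
U  (by R30: C, K, H2)
P55  (by R32: A3)
G2  (by R20: U)
B3  (by R26: G)
P50  (by R28: B3, P55)
T  (by R3: G2, G3)
N  (by R35: T)
A1  (by R16: N, G3)
P49  (by R36: A1, P50)

Yes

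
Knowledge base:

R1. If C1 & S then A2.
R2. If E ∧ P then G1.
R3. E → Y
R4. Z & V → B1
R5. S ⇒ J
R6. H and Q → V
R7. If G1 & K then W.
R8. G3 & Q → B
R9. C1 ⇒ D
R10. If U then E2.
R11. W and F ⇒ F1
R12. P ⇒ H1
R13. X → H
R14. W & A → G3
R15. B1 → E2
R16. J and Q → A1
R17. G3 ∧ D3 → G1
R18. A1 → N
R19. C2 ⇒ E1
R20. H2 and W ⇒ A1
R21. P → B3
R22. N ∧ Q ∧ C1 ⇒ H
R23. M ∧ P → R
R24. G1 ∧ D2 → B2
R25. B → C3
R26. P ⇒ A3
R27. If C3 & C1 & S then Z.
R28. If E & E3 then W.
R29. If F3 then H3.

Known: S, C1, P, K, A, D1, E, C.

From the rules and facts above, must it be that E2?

No

Forward chaining from the given facts derives: A2, G1, Y, J, W, D, H1, G3, B3, A3.
Rules concluding E2: R10 needs U; R15 needs B1 — none of these are established.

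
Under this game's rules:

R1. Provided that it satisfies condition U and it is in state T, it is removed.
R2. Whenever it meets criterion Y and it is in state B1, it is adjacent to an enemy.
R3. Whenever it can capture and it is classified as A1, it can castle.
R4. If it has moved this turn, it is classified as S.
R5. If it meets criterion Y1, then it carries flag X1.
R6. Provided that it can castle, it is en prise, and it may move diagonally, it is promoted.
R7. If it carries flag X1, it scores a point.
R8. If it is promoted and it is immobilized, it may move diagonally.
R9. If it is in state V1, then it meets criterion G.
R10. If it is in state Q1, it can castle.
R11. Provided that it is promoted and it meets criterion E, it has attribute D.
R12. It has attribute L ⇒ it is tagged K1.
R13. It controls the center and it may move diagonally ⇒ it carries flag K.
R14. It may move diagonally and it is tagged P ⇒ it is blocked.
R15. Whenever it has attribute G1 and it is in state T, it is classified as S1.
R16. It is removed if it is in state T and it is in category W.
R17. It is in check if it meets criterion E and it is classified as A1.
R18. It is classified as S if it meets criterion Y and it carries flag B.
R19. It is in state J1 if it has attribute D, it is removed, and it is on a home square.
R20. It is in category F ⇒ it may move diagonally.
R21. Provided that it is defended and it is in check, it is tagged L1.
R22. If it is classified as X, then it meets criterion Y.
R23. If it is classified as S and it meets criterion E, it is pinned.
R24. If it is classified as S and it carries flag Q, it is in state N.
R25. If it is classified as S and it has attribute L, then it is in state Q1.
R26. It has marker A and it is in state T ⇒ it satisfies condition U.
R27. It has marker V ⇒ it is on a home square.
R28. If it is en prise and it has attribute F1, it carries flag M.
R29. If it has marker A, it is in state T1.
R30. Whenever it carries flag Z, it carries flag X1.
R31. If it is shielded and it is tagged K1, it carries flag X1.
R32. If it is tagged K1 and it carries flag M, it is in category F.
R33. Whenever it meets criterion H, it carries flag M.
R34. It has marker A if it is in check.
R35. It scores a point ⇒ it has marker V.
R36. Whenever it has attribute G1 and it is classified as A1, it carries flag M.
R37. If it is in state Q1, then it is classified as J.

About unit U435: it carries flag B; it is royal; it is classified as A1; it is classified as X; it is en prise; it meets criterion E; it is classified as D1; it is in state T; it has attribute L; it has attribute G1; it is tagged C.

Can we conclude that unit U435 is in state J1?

Forward chaining from the given facts derives: is tagged K1, is classified as S1, is in check, meets criterion Y, has marker A, carries flag M, is classified as S, is pinned, is in state Q1, satisfies condition U, is in state T1, is in category F, is classified as J, is removed, can castle, may move diagonally, is promoted, has attribute D.
The only rule concluding "it is in state J1" is R19, which needs "it is on a home square"; that is never established.

No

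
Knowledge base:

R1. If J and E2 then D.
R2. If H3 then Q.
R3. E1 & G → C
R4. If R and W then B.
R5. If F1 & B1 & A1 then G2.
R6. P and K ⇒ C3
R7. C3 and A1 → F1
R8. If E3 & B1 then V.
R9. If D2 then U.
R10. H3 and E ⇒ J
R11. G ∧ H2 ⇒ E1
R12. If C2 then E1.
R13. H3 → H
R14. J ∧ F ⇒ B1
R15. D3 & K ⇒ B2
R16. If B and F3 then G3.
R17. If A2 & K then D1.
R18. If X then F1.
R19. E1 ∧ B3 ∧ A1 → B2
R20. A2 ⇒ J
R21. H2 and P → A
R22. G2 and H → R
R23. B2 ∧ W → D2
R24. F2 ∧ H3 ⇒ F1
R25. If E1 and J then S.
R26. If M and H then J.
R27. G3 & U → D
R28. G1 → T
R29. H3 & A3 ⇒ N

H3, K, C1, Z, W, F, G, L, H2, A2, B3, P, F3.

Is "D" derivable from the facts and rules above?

No

Forward chaining from the given facts derives: Q, C3, E1, H, D1, J, A, S, C, B1.
Rules concluding D: R1 needs E2; R27 needs G3 — none of these are established.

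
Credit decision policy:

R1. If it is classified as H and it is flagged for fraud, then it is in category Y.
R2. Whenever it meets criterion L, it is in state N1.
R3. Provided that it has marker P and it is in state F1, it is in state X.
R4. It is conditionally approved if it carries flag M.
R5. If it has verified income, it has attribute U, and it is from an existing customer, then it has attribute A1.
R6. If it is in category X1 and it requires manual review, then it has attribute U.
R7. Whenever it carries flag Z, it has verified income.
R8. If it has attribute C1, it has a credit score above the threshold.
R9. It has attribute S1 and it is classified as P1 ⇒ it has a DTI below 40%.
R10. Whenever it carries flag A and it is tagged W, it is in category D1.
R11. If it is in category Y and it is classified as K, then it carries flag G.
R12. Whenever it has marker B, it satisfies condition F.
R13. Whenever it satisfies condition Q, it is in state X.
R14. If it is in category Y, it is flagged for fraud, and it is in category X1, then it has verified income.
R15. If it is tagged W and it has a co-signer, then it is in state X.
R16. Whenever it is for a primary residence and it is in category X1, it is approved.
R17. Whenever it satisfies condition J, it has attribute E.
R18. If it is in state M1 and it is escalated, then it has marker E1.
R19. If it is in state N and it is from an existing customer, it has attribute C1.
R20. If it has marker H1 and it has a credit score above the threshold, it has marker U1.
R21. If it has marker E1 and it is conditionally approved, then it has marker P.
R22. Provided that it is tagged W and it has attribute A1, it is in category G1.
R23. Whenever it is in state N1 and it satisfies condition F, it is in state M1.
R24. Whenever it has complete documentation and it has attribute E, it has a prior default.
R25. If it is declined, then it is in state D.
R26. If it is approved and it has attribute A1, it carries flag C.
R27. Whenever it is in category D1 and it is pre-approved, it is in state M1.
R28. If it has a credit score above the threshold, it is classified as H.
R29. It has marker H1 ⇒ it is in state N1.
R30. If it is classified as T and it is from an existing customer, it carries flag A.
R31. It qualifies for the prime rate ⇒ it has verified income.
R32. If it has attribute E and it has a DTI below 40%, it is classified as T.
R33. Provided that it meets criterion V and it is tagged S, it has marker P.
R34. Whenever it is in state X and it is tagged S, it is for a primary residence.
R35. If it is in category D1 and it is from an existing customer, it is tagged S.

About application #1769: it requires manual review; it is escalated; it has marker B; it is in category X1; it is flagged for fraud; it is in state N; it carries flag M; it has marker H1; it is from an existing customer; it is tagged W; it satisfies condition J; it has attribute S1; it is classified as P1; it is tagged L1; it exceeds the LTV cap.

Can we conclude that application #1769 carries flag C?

Forward chaining from the given facts derives: is conditionally approved, has attribute U, has a DTI below 40%, satisfies condition F, has attribute E, has attribute C1, is in state N1, is classified as T, has a credit score above the threshold, has marker U1, is in state M1, is classified as H, carries flag A, is in category Y, is in category D1, has verified income, has marker E1, has marker P, is tagged S, has attribute A1, is in category G1.
The only rule concluding "it carries flag C" is R26, which needs "it is approved"; that is never established.

No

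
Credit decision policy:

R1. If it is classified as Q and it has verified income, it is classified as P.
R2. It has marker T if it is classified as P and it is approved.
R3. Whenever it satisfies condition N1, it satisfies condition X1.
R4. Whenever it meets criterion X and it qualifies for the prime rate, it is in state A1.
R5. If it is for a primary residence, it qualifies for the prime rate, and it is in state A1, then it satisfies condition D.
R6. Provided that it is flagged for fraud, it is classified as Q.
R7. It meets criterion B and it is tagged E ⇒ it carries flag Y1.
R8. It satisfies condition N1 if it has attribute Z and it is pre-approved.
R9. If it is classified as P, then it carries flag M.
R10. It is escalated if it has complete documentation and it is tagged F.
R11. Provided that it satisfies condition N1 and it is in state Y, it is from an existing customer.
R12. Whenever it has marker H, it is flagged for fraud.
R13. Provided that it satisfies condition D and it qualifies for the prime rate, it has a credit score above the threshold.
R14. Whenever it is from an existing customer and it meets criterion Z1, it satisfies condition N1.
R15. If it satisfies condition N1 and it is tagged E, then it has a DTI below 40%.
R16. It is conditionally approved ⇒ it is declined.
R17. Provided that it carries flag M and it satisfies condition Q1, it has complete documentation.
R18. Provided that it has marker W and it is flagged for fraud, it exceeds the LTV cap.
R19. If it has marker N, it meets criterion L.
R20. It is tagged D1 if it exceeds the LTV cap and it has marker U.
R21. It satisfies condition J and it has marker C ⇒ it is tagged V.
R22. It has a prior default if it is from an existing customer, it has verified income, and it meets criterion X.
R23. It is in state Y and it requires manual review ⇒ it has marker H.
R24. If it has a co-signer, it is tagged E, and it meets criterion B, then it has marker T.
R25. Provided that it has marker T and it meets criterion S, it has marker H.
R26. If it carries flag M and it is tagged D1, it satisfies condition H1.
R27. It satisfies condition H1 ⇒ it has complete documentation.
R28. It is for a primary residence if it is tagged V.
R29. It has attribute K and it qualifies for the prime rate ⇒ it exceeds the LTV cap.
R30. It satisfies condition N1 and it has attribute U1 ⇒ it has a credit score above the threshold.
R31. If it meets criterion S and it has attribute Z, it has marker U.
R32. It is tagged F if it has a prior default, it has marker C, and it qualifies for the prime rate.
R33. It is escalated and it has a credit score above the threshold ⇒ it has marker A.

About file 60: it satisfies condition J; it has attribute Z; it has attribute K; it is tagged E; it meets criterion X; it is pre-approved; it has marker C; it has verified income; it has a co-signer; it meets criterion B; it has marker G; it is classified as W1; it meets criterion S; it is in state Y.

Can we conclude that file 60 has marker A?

Forward chaining from the given facts derives: carries flag Y1, satisfies condition N1, is from an existing customer, has a DTI below 40%, is tagged V, has a prior default, has marker T, has marker H, is for a primary residence, has marker U, satisfies condition X1, is flagged for fraud, is classified as Q, is classified as P, carries flag M.
The only rule concluding "it has marker A" is R33, which needs "it is escalated"; that is never established.

No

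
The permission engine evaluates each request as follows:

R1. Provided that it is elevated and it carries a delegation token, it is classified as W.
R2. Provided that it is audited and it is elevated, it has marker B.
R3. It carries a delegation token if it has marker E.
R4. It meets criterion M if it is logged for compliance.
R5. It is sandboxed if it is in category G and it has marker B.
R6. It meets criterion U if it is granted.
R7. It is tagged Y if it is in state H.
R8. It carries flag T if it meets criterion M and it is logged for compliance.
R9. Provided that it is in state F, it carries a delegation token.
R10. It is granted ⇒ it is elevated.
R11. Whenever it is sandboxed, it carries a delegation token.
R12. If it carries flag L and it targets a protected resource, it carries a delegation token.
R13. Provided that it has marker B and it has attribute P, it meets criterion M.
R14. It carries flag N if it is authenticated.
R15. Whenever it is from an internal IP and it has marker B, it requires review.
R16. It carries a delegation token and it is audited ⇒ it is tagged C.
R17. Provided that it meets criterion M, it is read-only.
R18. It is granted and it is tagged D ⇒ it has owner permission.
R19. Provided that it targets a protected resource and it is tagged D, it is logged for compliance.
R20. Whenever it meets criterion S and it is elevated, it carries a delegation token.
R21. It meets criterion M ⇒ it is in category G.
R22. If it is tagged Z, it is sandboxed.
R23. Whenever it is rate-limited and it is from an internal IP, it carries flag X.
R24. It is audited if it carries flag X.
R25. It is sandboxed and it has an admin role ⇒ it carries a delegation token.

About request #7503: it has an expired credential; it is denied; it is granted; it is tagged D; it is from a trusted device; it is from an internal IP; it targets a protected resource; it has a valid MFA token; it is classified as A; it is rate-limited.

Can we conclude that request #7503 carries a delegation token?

By R10 (it is granted): it is elevated.
By R19 (it targets a protected resource, it is tagged D): it is logged for compliance.
By R23 (it is rate-limited, it is from an internal IP): it carries flag X.
By R24 (it carries flag X): it is audited.
By R2 (it is audited, it is elevated): it has marker B.
By R4 (it is logged for compliance): it meets criterion M.
By R21 (it meets criterion M): it is in category G.
By R5 (it is in category G, it has marker B): it is sandboxed.
By R11 (it is sandboxed): it carries a delegation token.

Yes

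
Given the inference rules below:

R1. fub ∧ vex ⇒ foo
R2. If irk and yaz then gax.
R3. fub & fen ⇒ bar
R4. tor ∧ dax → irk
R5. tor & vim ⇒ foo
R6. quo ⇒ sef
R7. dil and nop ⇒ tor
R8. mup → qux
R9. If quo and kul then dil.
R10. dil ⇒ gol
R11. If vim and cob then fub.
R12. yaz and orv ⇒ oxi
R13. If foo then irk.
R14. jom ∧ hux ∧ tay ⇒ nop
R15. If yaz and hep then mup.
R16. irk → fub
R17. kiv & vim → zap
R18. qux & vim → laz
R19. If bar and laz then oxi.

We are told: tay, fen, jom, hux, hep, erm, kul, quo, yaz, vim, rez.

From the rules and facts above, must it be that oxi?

Yes

dil  (by R9: quo, kul)
nop  (by R14: jom, hux, tay)
mup  (by R15: yaz, hep)
tor  (by R7: dil, nop)
qux  (by R8: mup)
laz  (by R18: qux, vim)
foo  (by R5: tor, vim)
irk  (by R13: foo)
fub  (by R16: irk)
bar  (by R3: fub, fen)
oxi  (by R19: bar, laz)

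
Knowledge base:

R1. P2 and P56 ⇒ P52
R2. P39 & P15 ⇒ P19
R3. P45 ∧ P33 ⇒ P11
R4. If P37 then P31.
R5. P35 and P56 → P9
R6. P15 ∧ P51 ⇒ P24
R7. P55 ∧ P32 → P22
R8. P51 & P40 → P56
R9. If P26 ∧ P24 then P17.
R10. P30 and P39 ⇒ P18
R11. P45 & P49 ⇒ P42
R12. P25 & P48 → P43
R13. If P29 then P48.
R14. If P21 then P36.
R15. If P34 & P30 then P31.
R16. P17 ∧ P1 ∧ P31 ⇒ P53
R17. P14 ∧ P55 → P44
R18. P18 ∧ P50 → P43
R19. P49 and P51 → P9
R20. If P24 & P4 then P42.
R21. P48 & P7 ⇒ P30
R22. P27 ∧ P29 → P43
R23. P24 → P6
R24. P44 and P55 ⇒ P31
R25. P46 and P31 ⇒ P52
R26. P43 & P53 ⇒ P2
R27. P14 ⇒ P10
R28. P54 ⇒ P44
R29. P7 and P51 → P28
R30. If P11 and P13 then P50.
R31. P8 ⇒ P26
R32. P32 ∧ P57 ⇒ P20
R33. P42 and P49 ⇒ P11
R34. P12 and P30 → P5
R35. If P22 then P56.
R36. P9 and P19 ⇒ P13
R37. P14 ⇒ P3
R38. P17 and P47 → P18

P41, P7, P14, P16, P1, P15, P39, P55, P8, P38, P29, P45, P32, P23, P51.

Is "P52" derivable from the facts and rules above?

No

Forward chaining from the given facts derives: P19, P24, P22, P48, P44, P30, P6, P31, P10, P28, P26, P56, P3, P17, P18, P53.
Rules concluding P52: R1 needs P2; R25 needs P46 — none of these are established.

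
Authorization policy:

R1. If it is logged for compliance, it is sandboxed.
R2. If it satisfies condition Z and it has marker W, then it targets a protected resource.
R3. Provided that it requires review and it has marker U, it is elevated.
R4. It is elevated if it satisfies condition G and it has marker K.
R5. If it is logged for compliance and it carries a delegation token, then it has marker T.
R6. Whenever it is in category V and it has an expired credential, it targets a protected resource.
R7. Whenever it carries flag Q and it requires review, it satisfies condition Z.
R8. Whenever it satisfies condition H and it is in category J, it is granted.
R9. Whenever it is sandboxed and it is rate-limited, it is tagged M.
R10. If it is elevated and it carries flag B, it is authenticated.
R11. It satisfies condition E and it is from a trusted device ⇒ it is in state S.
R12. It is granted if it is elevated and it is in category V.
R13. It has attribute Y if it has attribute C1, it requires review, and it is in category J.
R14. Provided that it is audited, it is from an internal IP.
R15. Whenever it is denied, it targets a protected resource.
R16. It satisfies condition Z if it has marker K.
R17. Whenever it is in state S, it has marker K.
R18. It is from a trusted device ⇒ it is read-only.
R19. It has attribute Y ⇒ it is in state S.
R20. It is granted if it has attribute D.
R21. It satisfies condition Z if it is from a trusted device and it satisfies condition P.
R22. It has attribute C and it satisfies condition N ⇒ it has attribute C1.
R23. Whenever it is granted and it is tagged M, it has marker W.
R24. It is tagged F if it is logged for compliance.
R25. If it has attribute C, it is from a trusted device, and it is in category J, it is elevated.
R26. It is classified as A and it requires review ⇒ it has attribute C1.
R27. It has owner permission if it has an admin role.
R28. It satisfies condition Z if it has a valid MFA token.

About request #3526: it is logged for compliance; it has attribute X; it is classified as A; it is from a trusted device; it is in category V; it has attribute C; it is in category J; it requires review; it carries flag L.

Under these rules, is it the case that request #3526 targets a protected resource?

Forward chaining from the given facts derives: is sandboxed, is read-only, is tagged F, is elevated, has attribute C1, is granted, has attribute Y, is in state S, has marker K, satisfies condition Z.
Rules concluding "it targets a protected resource": R2 needs "it has marker W"; R6 needs "it has an expired credential"; R15 needs "it is denied" — none of these are established.

No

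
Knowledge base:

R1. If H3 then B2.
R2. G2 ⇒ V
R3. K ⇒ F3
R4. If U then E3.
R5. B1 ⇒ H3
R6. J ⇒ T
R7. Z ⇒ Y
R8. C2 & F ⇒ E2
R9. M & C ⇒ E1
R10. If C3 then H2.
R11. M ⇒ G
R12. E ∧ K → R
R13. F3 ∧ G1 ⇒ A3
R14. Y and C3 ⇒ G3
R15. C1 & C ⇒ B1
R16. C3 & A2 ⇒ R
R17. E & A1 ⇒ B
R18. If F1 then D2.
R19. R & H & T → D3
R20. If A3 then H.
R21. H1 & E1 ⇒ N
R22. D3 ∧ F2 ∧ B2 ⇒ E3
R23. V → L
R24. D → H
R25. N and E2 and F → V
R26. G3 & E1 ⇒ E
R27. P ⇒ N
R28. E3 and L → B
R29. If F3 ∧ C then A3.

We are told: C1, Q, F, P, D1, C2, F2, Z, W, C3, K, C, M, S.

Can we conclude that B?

Forward chaining from the given facts derives: F3, Y, E2, E1, H2, G, G3, B1, E, N, A3, H3, R, H, V, B2, L.
Rules concluding B: R17 needs A1; R28 needs E3 — none of these are established.

No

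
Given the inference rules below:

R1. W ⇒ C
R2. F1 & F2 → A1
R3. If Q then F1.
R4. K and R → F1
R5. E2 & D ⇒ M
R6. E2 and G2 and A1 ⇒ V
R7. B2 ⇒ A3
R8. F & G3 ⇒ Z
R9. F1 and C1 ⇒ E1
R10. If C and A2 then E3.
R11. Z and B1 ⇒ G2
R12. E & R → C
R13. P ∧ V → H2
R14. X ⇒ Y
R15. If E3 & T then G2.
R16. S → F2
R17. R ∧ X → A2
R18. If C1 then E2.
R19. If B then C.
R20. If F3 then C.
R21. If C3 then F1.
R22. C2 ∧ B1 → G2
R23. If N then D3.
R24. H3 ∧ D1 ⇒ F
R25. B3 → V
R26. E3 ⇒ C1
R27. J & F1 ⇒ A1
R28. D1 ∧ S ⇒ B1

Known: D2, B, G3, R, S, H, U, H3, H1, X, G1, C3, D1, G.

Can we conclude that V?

F2  (by R16: S)
A2  (by R17: R, X)
C  (by R19: B)
F1  (by R21: C3)
F  (by R24: H3, D1)
B1  (by R28: D1, S)
A1  (by R2: F1, F2)
Z  (by R8: F, G3)
E3  (by R10: C, A2)
G2  (by R11: Z, B1)
C1  (by R26: E3)
E2  (by R18: C1)
V  (by R6: E2, G2, A1)

Yes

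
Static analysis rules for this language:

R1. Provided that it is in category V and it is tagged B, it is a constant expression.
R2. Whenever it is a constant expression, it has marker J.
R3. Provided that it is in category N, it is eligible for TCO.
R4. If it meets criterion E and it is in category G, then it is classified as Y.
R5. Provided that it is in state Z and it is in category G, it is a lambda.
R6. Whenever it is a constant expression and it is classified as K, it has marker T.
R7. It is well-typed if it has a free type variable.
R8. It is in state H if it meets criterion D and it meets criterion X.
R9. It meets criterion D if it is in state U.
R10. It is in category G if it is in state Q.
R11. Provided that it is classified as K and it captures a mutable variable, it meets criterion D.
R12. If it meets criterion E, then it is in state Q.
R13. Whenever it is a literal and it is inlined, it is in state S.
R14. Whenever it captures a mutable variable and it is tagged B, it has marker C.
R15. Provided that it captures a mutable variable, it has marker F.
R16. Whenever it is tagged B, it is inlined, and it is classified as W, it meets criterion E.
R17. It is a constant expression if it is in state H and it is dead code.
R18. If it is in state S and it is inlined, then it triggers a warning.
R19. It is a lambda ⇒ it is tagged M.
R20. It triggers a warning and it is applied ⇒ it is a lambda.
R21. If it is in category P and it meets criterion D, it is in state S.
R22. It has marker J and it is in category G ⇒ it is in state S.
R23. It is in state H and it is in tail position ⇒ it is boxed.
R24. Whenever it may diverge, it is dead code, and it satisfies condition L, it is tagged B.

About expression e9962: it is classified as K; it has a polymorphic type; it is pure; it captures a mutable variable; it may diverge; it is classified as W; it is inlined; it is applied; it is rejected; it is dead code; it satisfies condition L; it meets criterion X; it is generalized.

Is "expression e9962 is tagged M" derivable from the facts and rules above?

By R11 (it is classified as K, it captures a mutable variable): it meets criterion D.
By R24 (it may diverge, it is dead code, it satisfies condition L): it is tagged B.
By R8 (it meets criterion D, it meets criterion X): it is in state H.
By R16 (it is tagged B, it is inlined, it is classified as W): it meets criterion E.
By R17 (it is in state H, it is dead code): it is a constant expression.
By R2 (it is a constant expression): it has marker J.
By R12 (it meets criterion E): it is in state Q.
By R10 (it is in state Q): it is in category G.
By R22 (it has marker J, it is in category G): it is in state S.
By R18 (it is in state S, it is inlined): it triggers a warning.
By R20 (it triggers a warning, it is applied): it is a lambda.
By R19 (it is a lambda): it is tagged M.

Yes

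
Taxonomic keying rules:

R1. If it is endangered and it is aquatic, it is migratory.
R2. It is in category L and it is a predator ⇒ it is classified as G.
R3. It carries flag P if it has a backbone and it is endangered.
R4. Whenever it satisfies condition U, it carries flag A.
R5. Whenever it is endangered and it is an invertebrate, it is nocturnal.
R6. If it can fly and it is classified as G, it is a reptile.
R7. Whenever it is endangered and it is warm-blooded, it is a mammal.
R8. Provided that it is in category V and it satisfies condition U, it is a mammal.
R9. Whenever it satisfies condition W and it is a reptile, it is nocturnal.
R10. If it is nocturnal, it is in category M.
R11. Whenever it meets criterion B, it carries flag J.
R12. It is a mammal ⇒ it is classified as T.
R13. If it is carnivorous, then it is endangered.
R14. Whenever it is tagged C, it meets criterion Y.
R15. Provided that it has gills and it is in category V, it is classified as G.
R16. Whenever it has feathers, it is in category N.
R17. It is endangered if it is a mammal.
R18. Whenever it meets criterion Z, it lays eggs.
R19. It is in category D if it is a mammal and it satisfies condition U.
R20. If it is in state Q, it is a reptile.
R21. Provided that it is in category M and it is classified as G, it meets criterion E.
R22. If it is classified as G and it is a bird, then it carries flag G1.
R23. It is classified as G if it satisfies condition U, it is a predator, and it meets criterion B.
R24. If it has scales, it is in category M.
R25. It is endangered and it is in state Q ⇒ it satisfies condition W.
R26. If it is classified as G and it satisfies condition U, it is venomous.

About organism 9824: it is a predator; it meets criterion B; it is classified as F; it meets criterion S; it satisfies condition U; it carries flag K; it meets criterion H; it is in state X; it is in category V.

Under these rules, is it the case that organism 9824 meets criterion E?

Forward chaining from the given facts derives: carries flag A, is a mammal, carries flag J, is classified as T, is endangered, is in category D, is classified as G, is venomous.
The only rule concluding "it meets criterion E" is R21, which needs "it is in category M"; that is never established.

No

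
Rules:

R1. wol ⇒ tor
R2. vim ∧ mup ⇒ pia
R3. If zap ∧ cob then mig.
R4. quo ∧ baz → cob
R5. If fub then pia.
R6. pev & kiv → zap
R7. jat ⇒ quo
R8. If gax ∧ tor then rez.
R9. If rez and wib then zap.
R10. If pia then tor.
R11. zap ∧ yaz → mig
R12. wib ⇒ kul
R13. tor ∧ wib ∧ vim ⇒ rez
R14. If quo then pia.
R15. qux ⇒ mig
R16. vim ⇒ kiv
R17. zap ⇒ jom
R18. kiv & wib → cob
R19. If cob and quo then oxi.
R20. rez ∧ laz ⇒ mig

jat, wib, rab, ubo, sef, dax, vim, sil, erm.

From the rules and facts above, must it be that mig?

Yes

quo  (by R7: jat)
pia  (by R14: quo)
kiv  (by R16: vim)
cob  (by R18: kiv, wib)
tor  (by R10: pia)
rez  (by R13: tor, wib, vim)
zap  (by R9: rez, wib)
mig  (by R3: zap, cob)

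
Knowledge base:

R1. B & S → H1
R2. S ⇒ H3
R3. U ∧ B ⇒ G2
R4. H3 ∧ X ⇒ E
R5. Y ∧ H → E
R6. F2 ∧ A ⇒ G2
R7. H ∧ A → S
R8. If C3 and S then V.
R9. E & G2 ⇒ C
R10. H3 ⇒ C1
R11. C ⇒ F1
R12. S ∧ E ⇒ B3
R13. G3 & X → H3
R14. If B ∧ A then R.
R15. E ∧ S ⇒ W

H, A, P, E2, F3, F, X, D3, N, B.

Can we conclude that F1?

No

Forward chaining from the given facts derives: S, R, H1, H3, E, C1, B3, W.
The only rule concluding F1 is R11, which needs C; that is never established.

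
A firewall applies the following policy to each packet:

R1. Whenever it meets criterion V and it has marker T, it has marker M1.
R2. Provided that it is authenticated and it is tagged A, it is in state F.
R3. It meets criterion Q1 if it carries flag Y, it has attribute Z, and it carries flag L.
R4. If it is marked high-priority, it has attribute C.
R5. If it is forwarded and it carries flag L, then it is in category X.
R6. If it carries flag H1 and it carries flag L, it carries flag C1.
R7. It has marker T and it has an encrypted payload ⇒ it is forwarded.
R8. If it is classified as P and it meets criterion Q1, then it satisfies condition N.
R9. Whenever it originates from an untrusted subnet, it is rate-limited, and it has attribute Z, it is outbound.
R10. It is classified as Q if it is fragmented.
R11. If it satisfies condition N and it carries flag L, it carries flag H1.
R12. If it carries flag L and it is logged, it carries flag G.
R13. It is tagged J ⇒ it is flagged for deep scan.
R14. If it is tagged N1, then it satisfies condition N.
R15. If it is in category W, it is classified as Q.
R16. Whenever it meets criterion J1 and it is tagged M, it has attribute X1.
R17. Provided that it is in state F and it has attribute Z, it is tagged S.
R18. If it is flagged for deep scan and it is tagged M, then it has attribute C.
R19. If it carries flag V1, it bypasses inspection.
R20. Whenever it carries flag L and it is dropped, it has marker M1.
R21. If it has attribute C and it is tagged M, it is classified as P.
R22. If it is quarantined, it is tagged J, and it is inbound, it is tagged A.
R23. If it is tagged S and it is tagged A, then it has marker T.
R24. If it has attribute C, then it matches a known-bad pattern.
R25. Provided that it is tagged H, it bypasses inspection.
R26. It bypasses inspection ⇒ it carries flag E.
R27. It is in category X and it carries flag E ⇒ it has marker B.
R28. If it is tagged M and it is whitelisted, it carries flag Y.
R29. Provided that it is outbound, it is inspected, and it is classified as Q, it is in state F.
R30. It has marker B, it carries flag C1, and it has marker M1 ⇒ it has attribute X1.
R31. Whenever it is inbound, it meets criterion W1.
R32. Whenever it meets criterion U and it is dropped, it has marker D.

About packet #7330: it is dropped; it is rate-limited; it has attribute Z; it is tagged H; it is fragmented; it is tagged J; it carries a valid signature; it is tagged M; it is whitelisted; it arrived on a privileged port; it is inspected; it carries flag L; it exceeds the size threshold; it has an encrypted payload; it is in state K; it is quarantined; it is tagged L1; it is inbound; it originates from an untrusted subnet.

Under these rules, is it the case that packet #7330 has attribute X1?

Yes

By R9 (it originates from an untrusted subnet, it is rate-limited, it has attribute Z): it is outbound.
By R10 (it is fragmented): it is classified as Q.
By R13 (it is tagged J): it is flagged for deep scan.
By R18 (it is flagged for deep scan, it is tagged M): it has attribute C.
By R20 (it carries flag L, it is dropped): it has marker M1.
By R21 (it has attribute C, it is tagged M): it is classified as P.
By R22 (it is quarantined, it is tagged J, it is inbound): it is tagged A.
By R25 (it is tagged H): it bypasses inspection.
By R26 (it bypasses inspection): it carries flag E.
By R28 (it is tagged M, it is whitelisted): it carries flag Y.
By R29 (it is outbound, it is inspected, it is classified as Q): it is in state F.
By R3 (it carries flag Y, it has attribute Z, it carries flag L): it meets criterion Q1.
By R8 (it is classified as P, it meets criterion Q1): it satisfies condition N.
By R11 (it satisfies condition N, it carries flag L): it carries flag H1.
By R17 (it is in state F, it has attribute Z): it is tagged S.
By R23 (it is tagged S, it is tagged A): it has marker T.
By R6 (it carries flag H1, it carries flag L): it carries flag C1.
By R7 (it has marker T, it has an encrypted payload): it is forwarded.
By R5 (it is forwarded, it carries flag L): it is in category X.
By R27 (it is in category X, it carries flag E): it has marker B.
By R30 (it has marker B, it carries flag C1, it has marker M1): it has attribute X1.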